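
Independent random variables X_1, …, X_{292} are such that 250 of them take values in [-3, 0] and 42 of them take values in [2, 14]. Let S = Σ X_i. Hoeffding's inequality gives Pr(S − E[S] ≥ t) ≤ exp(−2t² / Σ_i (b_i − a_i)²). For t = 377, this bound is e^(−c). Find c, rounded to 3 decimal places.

Σ(b_i − a_i)² = 250·3² + 42·12² = 8298.
c = 2t² / 8298 = 2·377² / 8298 = 34.2562.

34.256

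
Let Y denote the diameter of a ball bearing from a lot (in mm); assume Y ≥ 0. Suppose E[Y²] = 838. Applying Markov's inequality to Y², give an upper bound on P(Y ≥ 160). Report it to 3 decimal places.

Since Y ≥ 0, the event {Y ≥ 160} is the same as {Y² ≥ 25600}.
Markov's inequality applied to Y² gives P(Y² ≥ 25600) ≤ E[Y²]/25600 = 838/25600 = 0.0327.

0.033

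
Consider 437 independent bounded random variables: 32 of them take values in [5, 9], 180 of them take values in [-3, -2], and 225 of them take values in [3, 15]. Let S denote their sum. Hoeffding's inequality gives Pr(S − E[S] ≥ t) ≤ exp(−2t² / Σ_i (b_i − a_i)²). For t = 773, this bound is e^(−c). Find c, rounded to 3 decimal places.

36.113

Σ(b_i − a_i)² = 32·4² + 180·1² + 225·12² = 33092.
c = 2t² / 33092 = 2·773² / 33092 = 36.1132.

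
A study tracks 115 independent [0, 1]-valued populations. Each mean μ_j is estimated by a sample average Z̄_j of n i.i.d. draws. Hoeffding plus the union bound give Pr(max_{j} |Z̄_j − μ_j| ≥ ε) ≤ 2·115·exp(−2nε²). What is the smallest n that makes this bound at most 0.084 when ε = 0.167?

142

Need 2·115·exp(−2nε²) ≤ 0.084, i.e. exp(−2nε²) ≤ 0.084/230.
So 2nε² ≥ ln(230/0.084) = 7.915018.
Hence n ≥ 7.915018/(2·0.167²) = 141.902.
The smallest integer n is 142.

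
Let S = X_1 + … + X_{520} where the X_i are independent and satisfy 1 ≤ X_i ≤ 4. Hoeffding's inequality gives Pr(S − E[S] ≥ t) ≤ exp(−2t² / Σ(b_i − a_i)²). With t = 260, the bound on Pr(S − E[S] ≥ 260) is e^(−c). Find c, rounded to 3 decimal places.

28.889

Σ(b_i − a_i)² = 520·(3)² = 4680.
c = 2t²/4680 = 2·260²/4680 = 28.8889.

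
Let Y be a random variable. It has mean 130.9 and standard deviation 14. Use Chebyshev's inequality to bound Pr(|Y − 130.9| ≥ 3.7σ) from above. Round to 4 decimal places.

0.0730

Chebyshev: Pr(|Y − μ| ≥ t) ≤ Var(Y)/t².
Var(Y) = σ² = 14² = 196.
t = 3.7·14 = 51.8.
Bound = 196 / 2683.24 = 0.0730.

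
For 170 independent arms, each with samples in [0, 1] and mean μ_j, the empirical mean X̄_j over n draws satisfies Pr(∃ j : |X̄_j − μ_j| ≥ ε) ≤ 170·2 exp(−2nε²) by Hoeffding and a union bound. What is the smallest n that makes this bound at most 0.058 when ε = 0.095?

481

Need 2·170·exp(−2nε²) ≤ 0.058, i.e. exp(−2nε²) ≤ 0.058/340.
So 2nε² ≥ ln(340/0.058) = 8.676258.
Hence n ≥ 8.676258/(2·0.095²) = 480.679.
The smallest integer n is 481.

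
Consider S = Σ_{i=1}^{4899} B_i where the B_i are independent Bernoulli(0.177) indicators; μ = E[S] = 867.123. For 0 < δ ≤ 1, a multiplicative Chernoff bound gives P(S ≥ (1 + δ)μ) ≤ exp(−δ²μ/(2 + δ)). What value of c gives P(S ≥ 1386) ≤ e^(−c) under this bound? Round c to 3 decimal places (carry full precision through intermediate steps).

119.493

Write 1386 = (1 + δ)μ, so δ = 1386/867.123 − 1 = 0.5983892…
Then the exponent is δ²μ/(2 + δ) = (1386 − μ)² / (μ·(2 + δ)) = 119.493406.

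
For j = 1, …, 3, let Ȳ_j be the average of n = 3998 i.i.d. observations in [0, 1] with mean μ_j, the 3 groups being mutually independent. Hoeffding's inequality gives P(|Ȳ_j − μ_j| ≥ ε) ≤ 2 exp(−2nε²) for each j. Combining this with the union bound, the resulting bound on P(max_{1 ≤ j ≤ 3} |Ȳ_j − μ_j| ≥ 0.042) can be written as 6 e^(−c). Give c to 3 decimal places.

Union bound over the 3 events: P(max_{1 ≤ j ≤ 3} |Ȳ_j − μ_j| ≥ 0.042) ≤ 3·2·exp(−2nε²) = 6 exp(−2·3998·0.042²).
So c = 2·3998·0.042² = 14.1049.

14.105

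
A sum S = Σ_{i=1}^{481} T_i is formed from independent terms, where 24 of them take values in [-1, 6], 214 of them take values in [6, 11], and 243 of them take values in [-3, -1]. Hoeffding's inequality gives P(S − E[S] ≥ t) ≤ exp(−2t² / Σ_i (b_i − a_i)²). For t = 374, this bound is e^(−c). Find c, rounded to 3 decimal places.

Σ(b_i − a_i)² = 24·7² + 214·5² + 243·2² = 7498.
c = 2t² / 7498 = 2·374² / 7498 = 37.3102.

37.310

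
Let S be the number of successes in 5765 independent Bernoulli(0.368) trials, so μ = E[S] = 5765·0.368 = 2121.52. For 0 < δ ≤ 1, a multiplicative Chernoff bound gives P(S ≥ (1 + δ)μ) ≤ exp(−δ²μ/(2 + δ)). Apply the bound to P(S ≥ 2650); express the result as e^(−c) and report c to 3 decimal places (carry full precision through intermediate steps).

58.533

Write 2650 = (1 + δ)μ, so δ = 2650/2121.52 − 1 = 0.2491044…
Then the exponent is δ²μ/(2 + δ) = (2650 − μ)² / (μ·(2 + δ)) = 58.532943.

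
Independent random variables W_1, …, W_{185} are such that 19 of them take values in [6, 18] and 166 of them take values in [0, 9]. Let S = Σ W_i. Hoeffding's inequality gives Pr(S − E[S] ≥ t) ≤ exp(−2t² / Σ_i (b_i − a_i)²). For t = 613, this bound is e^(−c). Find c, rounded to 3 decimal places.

Σ(b_i − a_i)² = 19·12² + 166·9² = 16182.
c = 2t² / 16182 = 2·613² / 16182 = 46.4428.

46.443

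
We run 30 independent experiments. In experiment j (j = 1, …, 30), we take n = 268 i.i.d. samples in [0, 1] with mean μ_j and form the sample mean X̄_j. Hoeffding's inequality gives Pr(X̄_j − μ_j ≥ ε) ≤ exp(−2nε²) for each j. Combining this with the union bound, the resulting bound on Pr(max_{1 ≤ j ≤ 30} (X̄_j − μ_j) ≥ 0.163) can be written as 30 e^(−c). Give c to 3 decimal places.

14.241

Union bound over the 30 events: Pr(max_{1 ≤ j ≤ 30} (X̄_j − μ_j) ≥ 0.163) ≤ 30·exp(−2nε²) = 30 exp(−2·268·0.163²).
So c = 2·268·0.163² = 14.2410.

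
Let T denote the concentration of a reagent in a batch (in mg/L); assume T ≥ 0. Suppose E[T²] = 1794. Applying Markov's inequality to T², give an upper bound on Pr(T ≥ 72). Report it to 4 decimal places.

0.3461

Since T ≥ 0, the event {T ≥ 72} is the same as {T² ≥ 5184}.
Markov's inequality applied to T² gives Pr(T² ≥ 5184) ≤ E[T²]/5184 = 1794/5184 = 0.3461.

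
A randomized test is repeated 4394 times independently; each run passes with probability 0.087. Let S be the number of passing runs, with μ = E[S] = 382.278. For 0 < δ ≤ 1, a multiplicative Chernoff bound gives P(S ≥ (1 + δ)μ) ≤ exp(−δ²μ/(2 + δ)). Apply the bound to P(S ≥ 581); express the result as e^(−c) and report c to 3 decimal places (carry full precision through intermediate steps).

Write 581 = (1 + δ)μ, so δ = 581/382.278 − 1 = 0.5198363…
Then the exponent is δ²μ/(2 + δ) = (581 − μ)² / (μ·(2 + δ)) = 40.995884.

40.996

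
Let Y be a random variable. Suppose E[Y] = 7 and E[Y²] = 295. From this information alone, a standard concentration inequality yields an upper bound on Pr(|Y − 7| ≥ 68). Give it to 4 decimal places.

0.0532

The first two moments determine the variance, so Chebyshev's inequality is the sharpest standard bound available.
Var(Y) = E[Y²] − (E[Y])² = 295 − 49 = 246.
Chebyshev's inequality: Pr(|Y − μ| ≥ t) ≤ Var(Y)/t² = 246/4624 = 0.0532.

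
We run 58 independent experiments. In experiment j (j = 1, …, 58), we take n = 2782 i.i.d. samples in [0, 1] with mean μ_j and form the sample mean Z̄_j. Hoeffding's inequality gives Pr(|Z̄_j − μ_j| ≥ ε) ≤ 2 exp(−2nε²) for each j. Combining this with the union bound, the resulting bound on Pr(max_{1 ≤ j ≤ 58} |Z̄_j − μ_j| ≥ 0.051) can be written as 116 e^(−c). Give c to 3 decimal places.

Union bound over the 58 events: Pr(max_{1 ≤ j ≤ 58} |Z̄_j − μ_j| ≥ 0.051) ≤ 58·2·exp(−2nε²) = 116 exp(−2·2782·0.051²).
So c = 2·2782·0.051² = 14.4720.

14.472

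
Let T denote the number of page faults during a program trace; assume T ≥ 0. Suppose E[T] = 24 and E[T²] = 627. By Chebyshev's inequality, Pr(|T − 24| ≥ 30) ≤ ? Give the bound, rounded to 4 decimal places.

0.0567

Var(T) = E[T²] − (E[T])² = 627 − 576 = 51.
Chebyshev's inequality: Pr(|T − μ| ≥ t) ≤ Var(T)/t² = 51/900 = 0.0567.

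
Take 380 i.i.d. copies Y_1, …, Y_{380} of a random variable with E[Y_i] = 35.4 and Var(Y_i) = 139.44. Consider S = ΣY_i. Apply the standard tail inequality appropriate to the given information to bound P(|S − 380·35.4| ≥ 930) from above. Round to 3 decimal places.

0.061

With mean and variance of each term known, Chebyshev's inequality bounds the deviation of the sum (or sample mean).
Var(S) = n·Var(Y_i) = 380·139.44 = 52987.2.
Chebyshev: P(|S − 380·35.4| ≥ 930) ≤ Var(S)/930² = 52987.2/864900 = 0.0613.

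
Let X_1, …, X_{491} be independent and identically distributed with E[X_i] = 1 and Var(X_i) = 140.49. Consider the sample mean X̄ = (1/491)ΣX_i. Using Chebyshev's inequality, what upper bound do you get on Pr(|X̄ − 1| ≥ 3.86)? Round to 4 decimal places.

Var(X̄) = Var(X_i)/n = 140.49/491 = 0.28613.
Chebyshev: Pr(|X̄ − 1| ≥ 3.86) ≤ Var(X̄)/(3.86)² = 140.49/(491·3.86²) = 0.0192.

0.0192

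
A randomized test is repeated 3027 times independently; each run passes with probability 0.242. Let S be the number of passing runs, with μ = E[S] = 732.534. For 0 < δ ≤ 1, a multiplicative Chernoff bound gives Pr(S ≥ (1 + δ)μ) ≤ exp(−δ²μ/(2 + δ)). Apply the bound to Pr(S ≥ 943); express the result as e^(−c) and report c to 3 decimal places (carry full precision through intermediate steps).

26.437

Write 943 = (1 + δ)μ, so δ = 943/732.534 − 1 = 0.2873123…
Then the exponent is δ²μ/(2 + δ) = (943 − μ)² / (μ·(2 + δ)) = 26.436907.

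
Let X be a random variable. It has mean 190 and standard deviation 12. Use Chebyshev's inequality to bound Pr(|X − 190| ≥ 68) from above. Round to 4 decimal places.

Chebyshev: Pr(|X − μ| ≥ t) ≤ Var(X)/t².
Var(X) = σ² = 12² = 144.
Bound = 144 / 4624 = 0.0311.

0.0311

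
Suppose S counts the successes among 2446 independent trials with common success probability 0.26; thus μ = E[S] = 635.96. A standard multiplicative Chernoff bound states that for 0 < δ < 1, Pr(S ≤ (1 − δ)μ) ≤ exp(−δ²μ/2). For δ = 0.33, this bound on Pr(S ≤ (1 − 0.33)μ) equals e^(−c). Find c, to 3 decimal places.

34.628

c = δ²μ/2 = 0.33²·635.96/2 = 34.6280.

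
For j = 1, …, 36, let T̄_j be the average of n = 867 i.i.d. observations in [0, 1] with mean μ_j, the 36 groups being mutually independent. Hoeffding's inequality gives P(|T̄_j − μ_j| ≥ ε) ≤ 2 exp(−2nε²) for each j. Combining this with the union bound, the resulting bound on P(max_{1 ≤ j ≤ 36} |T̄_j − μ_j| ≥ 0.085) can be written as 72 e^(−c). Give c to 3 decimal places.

12.528

Union bound over the 36 events: P(max_{1 ≤ j ≤ 36} |T̄_j − μ_j| ≥ 0.085) ≤ 36·2·exp(−2nε²) = 72 exp(−2·867·0.085²).
So c = 2·867·0.085² = 12.5282.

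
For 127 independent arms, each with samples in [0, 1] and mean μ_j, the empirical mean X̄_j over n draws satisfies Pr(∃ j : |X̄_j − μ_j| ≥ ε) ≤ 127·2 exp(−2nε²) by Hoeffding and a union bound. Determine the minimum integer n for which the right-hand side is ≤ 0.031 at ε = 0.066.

Need 2·127·exp(−2nε²) ≤ 0.031, i.e. exp(−2nε²) ≤ 0.031/254.
So 2nε² ≥ ln(254/0.031) = 9.011102.
Hence n ≥ 9.011102/(2·0.066²) = 1034.332.
The smallest integer n is 1035.

1035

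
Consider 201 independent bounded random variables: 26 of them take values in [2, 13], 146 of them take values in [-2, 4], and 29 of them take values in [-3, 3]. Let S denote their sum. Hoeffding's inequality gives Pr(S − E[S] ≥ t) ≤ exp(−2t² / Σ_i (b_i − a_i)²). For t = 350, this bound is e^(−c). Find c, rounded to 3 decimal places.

25.937

Σ(b_i − a_i)² = 26·11² + 146·6² + 29·6² = 9446.
c = 2t² / 9446 = 2·350² / 9446 = 25.9369.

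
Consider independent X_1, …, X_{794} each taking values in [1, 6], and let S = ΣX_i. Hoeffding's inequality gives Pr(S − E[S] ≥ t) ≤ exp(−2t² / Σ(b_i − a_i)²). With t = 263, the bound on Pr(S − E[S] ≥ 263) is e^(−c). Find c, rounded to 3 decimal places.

Σ(b_i − a_i)² = 794·(5)² = 19850.
c = 2t²/19850 = 2·263²/19850 = 6.9692.

6.969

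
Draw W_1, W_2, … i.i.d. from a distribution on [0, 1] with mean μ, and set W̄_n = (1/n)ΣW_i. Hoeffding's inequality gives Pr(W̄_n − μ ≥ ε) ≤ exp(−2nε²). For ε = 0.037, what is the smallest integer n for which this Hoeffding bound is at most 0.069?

Require exp(−2nε²) ≤ 0.069, i.e. 2nε² ≥ ln(1/0.069) = 2.673649.
So n ≥ 2.673649 / (2·0.037²) = 976.497.
The smallest integer n is 977.

977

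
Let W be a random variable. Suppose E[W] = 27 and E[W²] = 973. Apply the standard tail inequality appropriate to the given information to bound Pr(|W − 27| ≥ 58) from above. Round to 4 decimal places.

The first two moments determine the variance, so Chebyshev's inequality is the sharpest standard bound available.
Var(W) = E[W²] − (E[W])² = 973 − 729 = 244.
Chebyshev's inequality: Pr(|W − μ| ≥ t) ≤ Var(W)/t² = 244/3364 = 0.0725.

0.0725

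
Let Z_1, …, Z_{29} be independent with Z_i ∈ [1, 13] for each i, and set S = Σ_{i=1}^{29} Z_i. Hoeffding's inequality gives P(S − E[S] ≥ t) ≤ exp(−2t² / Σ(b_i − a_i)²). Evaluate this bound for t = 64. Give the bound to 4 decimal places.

Σ(b_i − a_i)² = 29·(12)² = 4176.
Exponent = 2·64²/4176 = 1.9617.
Bound = exp(−1.9617) = 0.14062.

0.1406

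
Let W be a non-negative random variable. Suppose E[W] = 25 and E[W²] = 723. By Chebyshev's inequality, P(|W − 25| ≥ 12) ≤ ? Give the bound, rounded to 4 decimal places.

0.6806

Var(W) = E[W²] − (E[W])² = 723 − 625 = 98.
Chebyshev's inequality: P(|W − μ| ≥ t) ≤ Var(W)/t² = 98/144 = 0.6806.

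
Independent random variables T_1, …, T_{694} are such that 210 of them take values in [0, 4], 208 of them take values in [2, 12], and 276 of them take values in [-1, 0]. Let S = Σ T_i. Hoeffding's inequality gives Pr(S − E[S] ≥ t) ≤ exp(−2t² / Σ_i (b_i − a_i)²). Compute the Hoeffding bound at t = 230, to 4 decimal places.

Σ(b_i − a_i)² = 210·4² + 208·10² + 276·1² = 24436.
Exponent = 2·230² / 24436 = 4.32968.
Bound = exp(−4.32968) = 0.01317.

0.0132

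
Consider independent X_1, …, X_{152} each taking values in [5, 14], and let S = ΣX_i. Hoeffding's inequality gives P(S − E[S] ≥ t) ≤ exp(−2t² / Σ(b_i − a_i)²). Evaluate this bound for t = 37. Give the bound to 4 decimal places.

Σ(b_i − a_i)² = 152·(9)² = 12312.
Exponent = 2·37²/12312 = 0.2224.
Bound = exp(−0.2224) = 0.80061.

0.8006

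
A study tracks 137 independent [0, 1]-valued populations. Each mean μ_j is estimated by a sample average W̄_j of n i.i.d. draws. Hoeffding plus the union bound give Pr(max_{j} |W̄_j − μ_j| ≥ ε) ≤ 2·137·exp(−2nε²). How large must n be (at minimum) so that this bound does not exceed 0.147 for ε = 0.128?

230

Need 2·137·exp(−2nε²) ≤ 0.147, i.e. exp(−2nε²) ≤ 0.147/274.
So 2nε² ≥ ln(274/0.147) = 7.530451.
Hence n ≥ 7.530451/(2·0.128²) = 229.811.
The smallest integer n is 230.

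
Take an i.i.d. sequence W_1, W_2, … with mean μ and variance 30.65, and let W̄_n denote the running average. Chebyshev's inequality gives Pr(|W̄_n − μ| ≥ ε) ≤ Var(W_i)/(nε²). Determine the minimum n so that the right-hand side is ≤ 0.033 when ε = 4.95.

38

Require 30.65/(n·4.95²) ≤ 0.033, i.e. n ≥ 30.65/(0.033·4.95²) = 37.906.
The smallest integer n is 38.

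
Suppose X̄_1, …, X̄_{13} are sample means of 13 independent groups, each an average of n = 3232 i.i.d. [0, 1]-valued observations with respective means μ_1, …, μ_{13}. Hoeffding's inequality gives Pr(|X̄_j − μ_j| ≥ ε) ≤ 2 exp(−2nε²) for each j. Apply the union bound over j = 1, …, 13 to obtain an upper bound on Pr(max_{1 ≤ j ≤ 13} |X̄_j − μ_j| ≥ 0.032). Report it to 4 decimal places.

0.0347

Per-experiment Hoeffding bound: 2·exp(−2·3232·0.032²) = 2·exp(−6.61914) = 0.0026692.
Union bound over 13 events: 13·0.0026692 = 0.03470.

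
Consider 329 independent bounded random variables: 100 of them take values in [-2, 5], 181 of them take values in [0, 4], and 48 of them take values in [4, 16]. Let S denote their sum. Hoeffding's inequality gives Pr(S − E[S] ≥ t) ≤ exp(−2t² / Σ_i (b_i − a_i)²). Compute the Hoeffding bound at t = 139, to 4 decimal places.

Σ(b_i − a_i)² = 100·7² + 181·4² + 48·12² = 14708.
Exponent = 2·139² / 14708 = 2.62728.
Bound = exp(−2.62728) = 0.07227.

0.0723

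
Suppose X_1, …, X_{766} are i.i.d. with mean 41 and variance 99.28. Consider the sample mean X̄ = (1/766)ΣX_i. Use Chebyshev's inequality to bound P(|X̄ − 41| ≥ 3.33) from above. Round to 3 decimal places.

Var(X̄) = Var(X_i)/n = 99.28/766 = 0.12961.
Chebyshev: P(|X̄ − 41| ≥ 3.33) ≤ Var(X̄)/(3.33)² = 99.28/(766·3.33²) = 0.0117.

0.012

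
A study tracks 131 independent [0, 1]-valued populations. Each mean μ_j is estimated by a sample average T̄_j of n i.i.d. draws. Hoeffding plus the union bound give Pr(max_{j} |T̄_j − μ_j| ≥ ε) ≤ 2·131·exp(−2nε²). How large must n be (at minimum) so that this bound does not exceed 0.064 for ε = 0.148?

Need 2·131·exp(−2nε²) ≤ 0.064, i.e. exp(−2nε²) ≤ 0.064/262.
So 2nε² ≥ ln(262/0.064) = 8.317217.
Hence n ≥ 8.317217/(2·0.148²) = 189.856.
The smallest integer n is 190.

190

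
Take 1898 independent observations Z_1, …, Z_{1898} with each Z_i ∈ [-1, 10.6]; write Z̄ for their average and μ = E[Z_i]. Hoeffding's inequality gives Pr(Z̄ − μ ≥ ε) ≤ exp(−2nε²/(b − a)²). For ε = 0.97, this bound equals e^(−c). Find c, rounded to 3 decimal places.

c = 2nε²/(b − a)² = 2·1898·0.97² / 11.6² = 26.5432.

26.543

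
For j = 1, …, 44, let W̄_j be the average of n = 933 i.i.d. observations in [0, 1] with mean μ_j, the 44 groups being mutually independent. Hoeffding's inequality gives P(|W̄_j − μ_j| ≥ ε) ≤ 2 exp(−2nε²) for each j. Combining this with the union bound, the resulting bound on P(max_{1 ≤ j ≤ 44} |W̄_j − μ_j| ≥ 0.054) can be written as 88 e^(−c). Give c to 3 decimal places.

5.441

Union bound over the 44 events: P(max_{1 ≤ j ≤ 44} |W̄_j − μ_j| ≥ 0.054) ≤ 44·2·exp(−2nε²) = 88 exp(−2·933·0.054²).
So c = 2·933·0.054² = 5.4413.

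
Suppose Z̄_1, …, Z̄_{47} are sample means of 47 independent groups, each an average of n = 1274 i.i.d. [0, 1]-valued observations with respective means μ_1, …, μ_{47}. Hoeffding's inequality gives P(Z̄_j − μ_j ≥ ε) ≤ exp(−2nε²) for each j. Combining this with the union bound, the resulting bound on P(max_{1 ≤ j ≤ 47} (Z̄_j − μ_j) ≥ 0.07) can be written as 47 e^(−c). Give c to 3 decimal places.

12.485

Union bound over the 47 events: P(max_{1 ≤ j ≤ 47} (Z̄_j − μ_j) ≥ 0.07) ≤ 47·exp(−2nε²) = 47 exp(−2·1274·0.07²).
So c = 2·1274·0.07² = 12.4852.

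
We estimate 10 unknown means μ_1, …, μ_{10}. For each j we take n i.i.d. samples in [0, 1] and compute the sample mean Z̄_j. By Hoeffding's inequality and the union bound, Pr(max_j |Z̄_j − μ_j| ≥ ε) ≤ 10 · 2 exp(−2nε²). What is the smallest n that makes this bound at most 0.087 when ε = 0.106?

Need 2·10·exp(−2nε²) ≤ 0.087, i.e. exp(−2nε²) ≤ 0.087/20.
So 2nε² ≥ ln(20/0.087) = 5.437579.
Hence n ≥ 5.437579/(2·0.106²) = 241.971.
The smallest integer n is 242.

242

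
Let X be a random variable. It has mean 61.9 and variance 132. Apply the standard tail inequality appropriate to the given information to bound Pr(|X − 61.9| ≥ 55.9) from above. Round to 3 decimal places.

0.042

Mean and variance are known, so Chebyshev's inequality applies.
Chebyshev: Pr(|X − μ| ≥ t) ≤ Var(X)/t².
Bound = 132 / 3124.81 = 0.0422.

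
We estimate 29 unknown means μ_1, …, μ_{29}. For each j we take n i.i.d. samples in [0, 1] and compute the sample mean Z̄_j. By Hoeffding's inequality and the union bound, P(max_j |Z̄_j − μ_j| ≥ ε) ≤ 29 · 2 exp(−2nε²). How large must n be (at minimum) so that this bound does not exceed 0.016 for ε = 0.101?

Need 2·29·exp(−2nε²) ≤ 0.016, i.e. exp(−2nε²) ≤ 0.016/58.
So 2nε² ≥ ln(58/0.016) = 8.195610.
Hence n ≥ 8.195610/(2·0.101²) = 401.706.
The smallest integer n is 402.

402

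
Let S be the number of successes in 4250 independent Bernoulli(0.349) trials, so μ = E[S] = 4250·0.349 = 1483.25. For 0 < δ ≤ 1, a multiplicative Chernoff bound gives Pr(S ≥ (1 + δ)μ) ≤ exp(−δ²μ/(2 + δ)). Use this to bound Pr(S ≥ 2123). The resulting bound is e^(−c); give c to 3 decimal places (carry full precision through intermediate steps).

Write 2123 = (1 + δ)μ, so δ = 2123/1483.25 − 1 = 0.4313164…
Then the exponent is δ²μ/(2 + δ) = (2123 − μ)² / (μ·(2 + δ)) = 113.491872.

113.492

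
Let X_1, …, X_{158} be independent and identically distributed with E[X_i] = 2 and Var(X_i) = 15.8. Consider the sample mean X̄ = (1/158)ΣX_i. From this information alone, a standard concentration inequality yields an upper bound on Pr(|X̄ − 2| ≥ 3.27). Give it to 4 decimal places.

0.0094

With mean and variance of each term known, Chebyshev's inequality bounds the deviation of the sum (or sample mean).
Var(X̄) = Var(X_i)/n = 15.8/158 = 0.1.
Chebyshev: Pr(|X̄ − 2| ≥ 3.27) ≤ Var(X̄)/(3.27)² = 15.8/(158·3.27²) = 0.0094.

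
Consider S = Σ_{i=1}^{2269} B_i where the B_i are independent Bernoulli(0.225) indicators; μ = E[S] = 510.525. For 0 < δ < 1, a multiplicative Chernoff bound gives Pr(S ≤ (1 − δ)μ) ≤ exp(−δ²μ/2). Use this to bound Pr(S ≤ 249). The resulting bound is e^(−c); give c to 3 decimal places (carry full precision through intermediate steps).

Write 249 = (1 − δ)μ, so δ = 1 − 249/510.525 = 0.5122668…
Then the exponent is δ²μ/2 = (μ − 249)²/(2μ) = 66.985285.

66.985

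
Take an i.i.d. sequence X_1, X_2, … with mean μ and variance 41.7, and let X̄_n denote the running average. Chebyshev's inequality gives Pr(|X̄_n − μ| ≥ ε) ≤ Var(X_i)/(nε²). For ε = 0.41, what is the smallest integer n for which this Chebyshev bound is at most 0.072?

3446

Require 41.7/(n·0.41²) ≤ 0.072, i.e. n ≥ 41.7/(0.072·0.41²) = 3445.370.
The smallest integer n is 3446.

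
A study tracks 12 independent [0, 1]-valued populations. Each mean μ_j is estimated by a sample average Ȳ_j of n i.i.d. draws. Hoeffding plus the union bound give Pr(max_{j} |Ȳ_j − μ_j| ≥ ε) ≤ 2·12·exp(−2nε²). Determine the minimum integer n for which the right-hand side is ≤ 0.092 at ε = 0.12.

Need 2·12·exp(−2nε²) ≤ 0.092, i.e. exp(−2nε²) ≤ 0.092/24.
So 2nε² ≥ ln(24/0.092) = 5.564021.
Hence n ≥ 5.564021/(2·0.12²) = 193.195.
The smallest integer n is 194.

194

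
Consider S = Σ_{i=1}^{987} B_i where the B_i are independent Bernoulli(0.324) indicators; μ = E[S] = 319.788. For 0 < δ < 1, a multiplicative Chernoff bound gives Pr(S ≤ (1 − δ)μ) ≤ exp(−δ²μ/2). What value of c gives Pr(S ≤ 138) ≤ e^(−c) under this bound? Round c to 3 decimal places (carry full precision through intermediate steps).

Write 138 = (1 − δ)μ, so δ = 1 − 138/319.788 = 0.5684641…
Then the exponent is δ²μ/2 = (μ − 138)²/(2μ) = 51.669977.

51.670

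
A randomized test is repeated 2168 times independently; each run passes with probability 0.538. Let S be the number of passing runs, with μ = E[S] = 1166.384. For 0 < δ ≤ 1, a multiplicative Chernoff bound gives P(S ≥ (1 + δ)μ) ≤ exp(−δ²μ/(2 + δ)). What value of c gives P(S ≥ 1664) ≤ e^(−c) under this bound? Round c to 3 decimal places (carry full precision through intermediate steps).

Write 1664 = (1 + δ)μ, so δ = 1664/1166.384 − 1 = 0.4266314…
Then the exponent is δ²μ/(2 + δ) = (1664 − μ)² / (μ·(2 + δ)) = 87.486957.

87.487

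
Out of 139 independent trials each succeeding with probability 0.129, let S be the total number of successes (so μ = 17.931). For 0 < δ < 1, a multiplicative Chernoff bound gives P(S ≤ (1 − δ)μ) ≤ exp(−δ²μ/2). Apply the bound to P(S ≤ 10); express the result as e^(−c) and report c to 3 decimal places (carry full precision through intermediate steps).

1.754

Write 10 = (1 − δ)μ, so δ = 1 − 10/17.931 = 0.4423066…
Then the exponent is δ²μ/2 = (μ − 10)²/(2μ) = 1.753967.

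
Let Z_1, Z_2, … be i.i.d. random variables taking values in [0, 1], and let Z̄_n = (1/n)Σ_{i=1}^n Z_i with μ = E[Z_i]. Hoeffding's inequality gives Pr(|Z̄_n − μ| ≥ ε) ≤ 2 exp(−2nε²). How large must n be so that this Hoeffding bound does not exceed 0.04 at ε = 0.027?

2684

Require 2·exp(−2nε²) ≤ 0.04, i.e. 2nε² ≥ ln(2/0.04) = 3.912023.
So n ≥ 3.912023 / (2·0.027²) = 2683.143.
The smallest integer n is 2684.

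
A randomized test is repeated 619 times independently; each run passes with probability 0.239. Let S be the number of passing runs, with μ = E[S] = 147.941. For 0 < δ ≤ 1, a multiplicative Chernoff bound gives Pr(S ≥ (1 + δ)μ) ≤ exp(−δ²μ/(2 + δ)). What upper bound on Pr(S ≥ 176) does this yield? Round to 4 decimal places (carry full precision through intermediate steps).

Write 176 = (1 + δ)μ, so δ = 176/147.941 − 1 = 0.1896634…
Then the exponent is δ²μ/(2 + δ) = (176 − μ)² / (μ·(2 + δ)) = 2.430404.
Bound = exp(−2.430404) = 0.08800.

0.0880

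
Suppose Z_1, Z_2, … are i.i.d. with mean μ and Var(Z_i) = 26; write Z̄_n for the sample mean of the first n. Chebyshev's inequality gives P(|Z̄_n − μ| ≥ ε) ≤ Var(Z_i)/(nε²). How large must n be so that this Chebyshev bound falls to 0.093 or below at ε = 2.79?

Require 26/(n·2.79²) ≤ 0.093, i.e. n ≥ 26/(0.093·2.79²) = 35.916.
The smallest integer n is 36.

36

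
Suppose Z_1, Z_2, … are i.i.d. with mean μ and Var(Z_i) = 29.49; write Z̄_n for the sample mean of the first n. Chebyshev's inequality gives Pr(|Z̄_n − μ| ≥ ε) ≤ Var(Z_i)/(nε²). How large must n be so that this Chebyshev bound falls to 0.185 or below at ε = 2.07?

38

Require 29.49/(n·2.07²) ≤ 0.185, i.e. n ≥ 29.49/(0.185·2.07²) = 37.202.
The smallest integer n is 38.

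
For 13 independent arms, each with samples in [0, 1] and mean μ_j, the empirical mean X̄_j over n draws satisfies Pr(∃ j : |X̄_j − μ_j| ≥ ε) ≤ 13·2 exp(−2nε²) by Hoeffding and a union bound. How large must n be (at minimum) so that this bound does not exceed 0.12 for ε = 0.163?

Need 2·13·exp(−2nε²) ≤ 0.12, i.e. exp(−2nε²) ≤ 0.12/26.
So 2nε² ≥ ln(26/0.12) = 5.378360.
Hence n ≥ 5.378360/(2·0.163²) = 101.215.
The smallest integer n is 102.

102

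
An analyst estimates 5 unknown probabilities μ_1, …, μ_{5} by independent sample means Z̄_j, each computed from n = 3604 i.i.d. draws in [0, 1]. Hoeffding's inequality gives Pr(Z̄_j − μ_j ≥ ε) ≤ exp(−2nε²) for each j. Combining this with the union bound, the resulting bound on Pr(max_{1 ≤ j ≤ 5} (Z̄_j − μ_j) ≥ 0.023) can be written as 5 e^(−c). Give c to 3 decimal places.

Union bound over the 5 events: Pr(max_{1 ≤ j ≤ 5} (Z̄_j − μ_j) ≥ 0.023) ≤ 5·exp(−2nε²) = 5 exp(−2·3604·0.023²).
So c = 2·3604·0.023² = 3.8130.

3.813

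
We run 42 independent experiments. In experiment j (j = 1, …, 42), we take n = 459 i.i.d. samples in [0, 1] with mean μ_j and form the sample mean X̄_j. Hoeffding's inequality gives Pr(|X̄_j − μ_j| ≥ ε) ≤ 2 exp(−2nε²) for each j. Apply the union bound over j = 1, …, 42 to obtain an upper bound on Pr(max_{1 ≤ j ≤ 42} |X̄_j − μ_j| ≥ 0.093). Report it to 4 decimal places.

0.0299

Per-experiment Hoeffding bound: 2·exp(−2·459·0.093²) = 2·exp(−7.93978) = 0.00071257.
Union bound over 42 events: 42·0.00071257 = 0.02993.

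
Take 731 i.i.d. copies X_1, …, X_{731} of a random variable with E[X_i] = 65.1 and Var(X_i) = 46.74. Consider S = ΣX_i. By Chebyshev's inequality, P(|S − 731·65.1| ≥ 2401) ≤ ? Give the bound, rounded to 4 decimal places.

Var(S) = n·Var(X_i) = 731·46.74 = 34166.94.
Chebyshev: P(|S − 731·65.1| ≥ 2401) ≤ Var(S)/2401² = 34166.94/5764801 = 0.0059.

0.0059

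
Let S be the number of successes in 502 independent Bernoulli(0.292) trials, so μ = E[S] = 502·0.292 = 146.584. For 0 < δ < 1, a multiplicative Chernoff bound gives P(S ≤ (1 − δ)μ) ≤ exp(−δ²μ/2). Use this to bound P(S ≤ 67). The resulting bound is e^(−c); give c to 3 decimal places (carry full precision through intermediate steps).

Write 67 = (1 − δ)μ, so δ = 1 − 67/146.584 = 0.5429242…
Then the exponent is δ²μ/2 = (μ − 67)²/(2μ) = 21.604040.

21.604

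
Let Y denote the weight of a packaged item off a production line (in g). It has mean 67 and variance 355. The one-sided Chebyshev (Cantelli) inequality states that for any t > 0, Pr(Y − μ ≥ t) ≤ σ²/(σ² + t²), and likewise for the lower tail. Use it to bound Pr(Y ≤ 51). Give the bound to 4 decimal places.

0.5810

Here σ² = 355 and t = 16, so σ² + t² = 611.
Cantelli's bound: 355/611 = 0.5810.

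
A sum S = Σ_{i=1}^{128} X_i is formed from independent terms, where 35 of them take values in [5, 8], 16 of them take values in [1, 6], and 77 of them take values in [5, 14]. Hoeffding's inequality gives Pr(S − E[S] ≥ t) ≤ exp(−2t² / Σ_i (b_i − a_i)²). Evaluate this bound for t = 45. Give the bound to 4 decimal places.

Σ(b_i − a_i)² = 35·3² + 16·5² + 77·9² = 6952.
Exponent = 2·45² / 6952 = 0.58257.
Bound = exp(−0.58257) = 0.55846.

0.5585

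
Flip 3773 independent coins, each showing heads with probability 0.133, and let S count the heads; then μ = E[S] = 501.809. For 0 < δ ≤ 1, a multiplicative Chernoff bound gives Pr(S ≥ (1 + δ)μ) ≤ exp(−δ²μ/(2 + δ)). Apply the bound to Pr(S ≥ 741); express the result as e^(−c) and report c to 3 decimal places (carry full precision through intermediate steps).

Write 741 = (1 + δ)μ, so δ = 741/501.809 − 1 = 0.4766575…
Then the exponent is δ²μ/(2 + δ) = (741 − μ)² / (μ·(2 + δ)) = 46.034696.

46.035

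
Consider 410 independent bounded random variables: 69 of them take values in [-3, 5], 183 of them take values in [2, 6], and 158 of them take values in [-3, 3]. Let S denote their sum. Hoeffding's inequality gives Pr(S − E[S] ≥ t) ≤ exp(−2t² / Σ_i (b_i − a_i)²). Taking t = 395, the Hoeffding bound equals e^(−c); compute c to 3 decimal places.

Σ(b_i − a_i)² = 69·8² + 183·4² + 158·6² = 13032.
c = 2t² / 13032 = 2·395² / 13032 = 23.9449.

23.945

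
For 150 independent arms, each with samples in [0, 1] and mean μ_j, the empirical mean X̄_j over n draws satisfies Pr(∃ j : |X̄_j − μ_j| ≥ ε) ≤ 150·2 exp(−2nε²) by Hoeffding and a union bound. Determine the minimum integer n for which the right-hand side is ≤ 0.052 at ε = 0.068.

937

Need 2·150·exp(−2nε²) ≤ 0.052, i.e. exp(−2nε²) ≤ 0.052/300.
So 2nε² ≥ ln(300/0.052) = 8.660294.
Hence n ≥ 8.660294/(2·0.068²) = 936.450.
The smallest integer n is 937.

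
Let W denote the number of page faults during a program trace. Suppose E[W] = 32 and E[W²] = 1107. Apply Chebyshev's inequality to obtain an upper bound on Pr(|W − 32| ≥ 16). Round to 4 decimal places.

Var(W) = E[W²] − (E[W])² = 1107 − 1024 = 83.
Chebyshev's inequality: Pr(|W − μ| ≥ t) ≤ Var(W)/t² = 83/256 = 0.3242.

0.3242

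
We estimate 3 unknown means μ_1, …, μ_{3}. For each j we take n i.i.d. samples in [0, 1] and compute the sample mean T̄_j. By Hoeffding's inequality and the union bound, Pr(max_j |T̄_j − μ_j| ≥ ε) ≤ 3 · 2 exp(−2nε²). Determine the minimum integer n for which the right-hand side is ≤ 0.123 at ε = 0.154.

Need 2·3·exp(−2nε²) ≤ 0.123, i.e. exp(−2nε²) ≤ 0.123/6.
So 2nε² ≥ ln(6/0.123) = 3.887330.
Hence n ≥ 3.887330/(2·0.154²) = 81.956.
The smallest integer n is 82.

82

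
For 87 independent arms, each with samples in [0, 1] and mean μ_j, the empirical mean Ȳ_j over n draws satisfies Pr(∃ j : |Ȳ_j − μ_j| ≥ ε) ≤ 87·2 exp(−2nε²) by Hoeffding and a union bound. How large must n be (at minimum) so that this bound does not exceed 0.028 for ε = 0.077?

Need 2·87·exp(−2nε²) ≤ 0.028, i.e. exp(−2nε²) ≤ 0.028/174.
So 2nε² ≥ ln(174/0.028) = 8.734606.
Hence n ≥ 8.734606/(2·0.077²) = 736.600.
The smallest integer n is 737.

737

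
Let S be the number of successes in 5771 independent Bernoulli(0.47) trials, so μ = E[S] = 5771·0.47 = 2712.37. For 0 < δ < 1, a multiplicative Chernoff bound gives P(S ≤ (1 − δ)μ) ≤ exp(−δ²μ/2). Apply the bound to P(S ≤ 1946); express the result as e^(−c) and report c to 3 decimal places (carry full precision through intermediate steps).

108.267

Write 1946 = (1 − δ)μ, so δ = 1 − 1946/2712.37 = 0.2825463…
Then the exponent is δ²μ/2 = (μ − 1946)²/(2μ) = 108.267489.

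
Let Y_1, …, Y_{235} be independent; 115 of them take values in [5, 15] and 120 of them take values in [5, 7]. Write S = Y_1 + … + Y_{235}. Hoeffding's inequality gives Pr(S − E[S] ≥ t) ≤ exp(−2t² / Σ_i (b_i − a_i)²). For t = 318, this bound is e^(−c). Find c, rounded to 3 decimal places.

Σ(b_i − a_i)² = 115·10² + 120·2² = 11980.
c = 2t² / 11980 = 2·318² / 11980 = 16.8821.

16.882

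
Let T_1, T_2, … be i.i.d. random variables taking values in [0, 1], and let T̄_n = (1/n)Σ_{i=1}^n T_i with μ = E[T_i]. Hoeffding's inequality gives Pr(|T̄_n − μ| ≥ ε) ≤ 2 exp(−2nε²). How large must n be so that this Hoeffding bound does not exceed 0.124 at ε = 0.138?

Require 2·exp(−2nε²) ≤ 0.124, i.e. 2nε² ≥ ln(2/0.124) = 2.780621.
So n ≥ 2.780621 / (2·0.138²) = 73.005.
The smallest integer n is 74.

74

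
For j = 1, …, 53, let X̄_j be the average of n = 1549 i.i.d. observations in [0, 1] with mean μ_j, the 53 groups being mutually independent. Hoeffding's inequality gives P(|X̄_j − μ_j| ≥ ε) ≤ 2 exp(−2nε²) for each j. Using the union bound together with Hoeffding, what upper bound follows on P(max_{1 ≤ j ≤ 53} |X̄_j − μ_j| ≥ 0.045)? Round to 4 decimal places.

Per-experiment Hoeffding bound: 2·exp(−2·1549·0.045²) = 2·exp(−6.27345) = 0.0037714.
Union bound over 53 events: 53·0.0037714 = 0.19989.

0.1999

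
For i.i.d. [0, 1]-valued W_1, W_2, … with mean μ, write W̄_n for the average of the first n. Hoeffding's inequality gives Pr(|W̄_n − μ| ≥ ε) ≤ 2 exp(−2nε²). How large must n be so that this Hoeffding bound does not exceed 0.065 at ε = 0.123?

Require 2·exp(−2nε²) ≤ 0.065, i.e. 2nε² ≥ ln(2/0.065) = 3.426515.
So n ≥ 3.426515 / (2·0.123²) = 113.243.
The smallest integer n is 114.

114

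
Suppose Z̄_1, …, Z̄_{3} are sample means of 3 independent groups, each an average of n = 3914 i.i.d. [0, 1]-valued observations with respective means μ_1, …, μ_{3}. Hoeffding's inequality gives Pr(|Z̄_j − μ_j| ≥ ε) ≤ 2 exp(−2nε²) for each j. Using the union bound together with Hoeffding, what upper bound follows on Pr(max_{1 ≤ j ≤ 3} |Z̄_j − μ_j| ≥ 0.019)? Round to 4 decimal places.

Per-experiment Hoeffding bound: 2·exp(−2·3914·0.019²) = 2·exp(−2.82591) = 0.11851.
Union bound over 3 events: 3·0.11851 = 0.35553.

0.3555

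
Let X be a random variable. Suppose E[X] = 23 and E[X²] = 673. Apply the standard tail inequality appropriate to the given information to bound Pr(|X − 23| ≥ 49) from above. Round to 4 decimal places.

0.0600

The first two moments determine the variance, so Chebyshev's inequality is the sharpest standard bound available.
Var(X) = E[X²] − (E[X])² = 673 − 529 = 144.
Chebyshev's inequality: Pr(|X − μ| ≥ t) ≤ Var(X)/t² = 144/2401 = 0.0600.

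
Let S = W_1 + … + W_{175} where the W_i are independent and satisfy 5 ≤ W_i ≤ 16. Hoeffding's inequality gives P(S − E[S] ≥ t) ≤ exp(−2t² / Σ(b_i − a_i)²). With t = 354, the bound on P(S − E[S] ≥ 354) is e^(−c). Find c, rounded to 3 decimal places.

11.836

Σ(b_i − a_i)² = 175·(11)² = 21175.
c = 2t²/21175 = 2·354²/21175 = 11.8362.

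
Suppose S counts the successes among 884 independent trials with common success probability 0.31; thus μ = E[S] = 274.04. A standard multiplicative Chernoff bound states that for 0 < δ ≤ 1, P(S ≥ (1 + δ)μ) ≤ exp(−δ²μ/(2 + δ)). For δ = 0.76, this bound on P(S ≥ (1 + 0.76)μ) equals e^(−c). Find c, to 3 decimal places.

c = δ²μ/(2 + δ) = 0.76²·274.04/(2 + 0.76) = 57.3498.

57.350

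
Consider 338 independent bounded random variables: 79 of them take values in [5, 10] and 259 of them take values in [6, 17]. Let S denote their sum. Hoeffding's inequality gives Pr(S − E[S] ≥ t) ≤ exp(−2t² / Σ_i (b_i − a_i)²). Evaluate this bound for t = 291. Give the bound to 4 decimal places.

Σ(b_i − a_i)² = 79·5² + 259·11² = 33314.
Exponent = 2·291² / 33314 = 5.08381.
Bound = exp(−5.08381) = 0.00620.

0.0062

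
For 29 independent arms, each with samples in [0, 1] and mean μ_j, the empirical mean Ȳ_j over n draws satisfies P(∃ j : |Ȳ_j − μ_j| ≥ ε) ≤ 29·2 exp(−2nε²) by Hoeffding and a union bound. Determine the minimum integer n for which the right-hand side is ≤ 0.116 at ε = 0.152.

135

Need 2·29·exp(−2nε²) ≤ 0.116, i.e. exp(−2nε²) ≤ 0.116/58.
So 2nε² ≥ ln(58/0.116) = 6.214608.
Hence n ≥ 6.214608/(2·0.152²) = 134.492.
The smallest integer n is 135.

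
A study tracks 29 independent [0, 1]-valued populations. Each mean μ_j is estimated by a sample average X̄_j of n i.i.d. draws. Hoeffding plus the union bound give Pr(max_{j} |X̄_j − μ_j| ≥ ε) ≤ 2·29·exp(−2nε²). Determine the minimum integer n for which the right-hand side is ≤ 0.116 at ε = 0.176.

Need 2·29·exp(−2nε²) ≤ 0.116, i.e. exp(−2nε²) ≤ 0.116/58.
So 2nε² ≥ ln(58/0.116) = 6.214608.
Hence n ≥ 6.214608/(2·0.176²) = 100.313.
The smallest integer n is 101.

101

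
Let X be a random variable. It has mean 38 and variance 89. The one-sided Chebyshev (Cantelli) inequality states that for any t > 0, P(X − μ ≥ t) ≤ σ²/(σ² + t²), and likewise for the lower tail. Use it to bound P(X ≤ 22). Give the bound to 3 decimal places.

0.258

Here σ² = 89 and t = 16, so σ² + t² = 345.
Cantelli's bound: 89/345 = 0.2580.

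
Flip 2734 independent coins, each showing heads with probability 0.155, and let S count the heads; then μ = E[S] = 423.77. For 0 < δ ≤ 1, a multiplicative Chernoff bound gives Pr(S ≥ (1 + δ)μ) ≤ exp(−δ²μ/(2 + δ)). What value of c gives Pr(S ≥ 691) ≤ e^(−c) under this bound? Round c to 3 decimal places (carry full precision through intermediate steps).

64.060

Write 691 = (1 + δ)μ, so δ = 691/423.77 − 1 = 0.6306015…
Then the exponent is δ²μ/(2 + δ) = (691 − μ)² / (μ·(2 + δ)) = 64.059737.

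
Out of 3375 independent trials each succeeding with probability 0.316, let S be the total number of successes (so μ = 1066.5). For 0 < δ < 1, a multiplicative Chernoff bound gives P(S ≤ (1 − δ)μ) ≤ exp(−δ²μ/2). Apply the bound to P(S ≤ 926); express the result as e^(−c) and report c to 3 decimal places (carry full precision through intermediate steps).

9.255

Write 926 = (1 − δ)μ, so δ = 1 − 926/1066.5 = 0.1317393…
Then the exponent is δ²μ/2 = (μ − 926)²/(2μ) = 9.254688.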